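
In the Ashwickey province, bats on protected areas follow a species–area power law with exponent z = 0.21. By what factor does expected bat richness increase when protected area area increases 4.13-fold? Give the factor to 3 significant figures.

S₂/S₁ = (A₂/A₁)^z = 4.13^0.21
ln(S₂/S₁) = 0.21 × ln 4.13 = 0.21 × 1.4183 = 0.2978
S₂/S₁ = e^0.2978 ≈ 1.347

1.35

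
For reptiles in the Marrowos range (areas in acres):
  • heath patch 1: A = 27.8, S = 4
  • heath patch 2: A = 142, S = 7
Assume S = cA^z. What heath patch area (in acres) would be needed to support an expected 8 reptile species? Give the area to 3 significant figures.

210 acres

z = ln(7/4) / ln(142/27.8) = 0.5596 / 1.6308 = 0.3432
c = 4 / 27.8^0.3432 = 4 / 3.13 = 1.278
A = (8/1.278)^(1/0.3432) ⇒ ln A = ln(6.26)/0.3432 = 5.3450
A = e^5.3450 ≈ 209.5 acres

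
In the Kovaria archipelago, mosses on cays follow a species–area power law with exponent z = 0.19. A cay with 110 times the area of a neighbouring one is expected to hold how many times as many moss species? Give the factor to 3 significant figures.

S₂/S₁ = (A₂/A₁)^z = 110^0.19
ln(S₂/S₁) = 0.19 × ln 110 = 0.19 × 4.7005 = 0.8931
S₂/S₁ = e^0.8931 ≈ 2.443

2.44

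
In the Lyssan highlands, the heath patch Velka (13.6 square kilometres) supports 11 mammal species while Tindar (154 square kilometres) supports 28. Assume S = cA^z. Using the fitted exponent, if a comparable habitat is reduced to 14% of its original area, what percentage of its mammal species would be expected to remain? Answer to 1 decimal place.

46.9%

z = ln(28/11) / ln(154/13.6) = 0.9343 / 2.4269 = 0.3850
S_new/S_old = (A_new/A_old)^z = 0.14^0.3850 = exp(0.3850 × -1.9661) = 0.4691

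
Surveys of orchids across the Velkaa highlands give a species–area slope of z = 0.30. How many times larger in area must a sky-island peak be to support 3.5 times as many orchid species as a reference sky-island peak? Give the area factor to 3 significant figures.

(A₂/A₁)^0.3 = 3.5, so A₂/A₁ = 3.5^(1/0.3) = 3.5^3.333
ln(A₂/A₁) = ln 3.5 / 0.3 = 1.2528 / 0.3 = 4.1759
A₂/A₁ = e^4.1759 ≈ 65.1

65.1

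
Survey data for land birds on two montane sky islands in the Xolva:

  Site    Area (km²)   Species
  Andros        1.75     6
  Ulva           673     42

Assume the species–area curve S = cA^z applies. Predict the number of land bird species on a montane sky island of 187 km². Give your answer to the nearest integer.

z = ln(42/6) / ln(673/1.75) = 1.9459 / 5.9521 = 0.3269
c = 6 / 1.75^0.3269 = 6 / 1.201 = 4.997
S₃ = 4.997 × 187^0.3269 = 4.997 × 5.53 ≈ 27.63

28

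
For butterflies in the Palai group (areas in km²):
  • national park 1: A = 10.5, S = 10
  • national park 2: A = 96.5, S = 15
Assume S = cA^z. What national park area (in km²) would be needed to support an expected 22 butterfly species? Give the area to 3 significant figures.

784 km²

z = ln(15/10) / ln(96.5/10.5) = 0.4055 / 2.2182 = 0.1828
c = 10 / 10.5^0.1828 = 10 / 1.537 = 6.506
A = (22/6.506)^(1/0.1828) ⇒ ln A = ln(3.381)/0.1828 = 6.6648
A = e^6.6648 ≈ 784.3 km²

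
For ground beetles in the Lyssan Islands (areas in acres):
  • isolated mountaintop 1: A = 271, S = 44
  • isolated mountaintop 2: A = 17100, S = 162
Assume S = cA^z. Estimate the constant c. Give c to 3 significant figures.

7.56

z = ln(S₂/S₁) / ln(A₂/A₁) = ln(162/44) / ln(17100/271) = 1.3034 / 4.1447 = 0.3145
c = S₁ / A₁^z = 44 / 271^0.3145 = 44 / 5.822 = 7.557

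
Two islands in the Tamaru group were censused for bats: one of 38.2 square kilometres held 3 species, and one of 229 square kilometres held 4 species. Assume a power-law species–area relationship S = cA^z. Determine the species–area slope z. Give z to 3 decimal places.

0.161

Taking logs: ln S = ln c + z ln A, so z = (ln S₂ − ln S₁)/(ln A₂ − ln A₁).
z = ln(4/3) / ln(229/38.2) = ln(1.333) / ln(5.995) = 0.2877 / 1.7909 = 0.1606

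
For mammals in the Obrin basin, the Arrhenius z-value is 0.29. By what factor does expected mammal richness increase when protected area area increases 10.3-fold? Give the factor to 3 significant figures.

1.97

S₂/S₁ = (A₂/A₁)^z = 10.3^0.29
ln(S₂/S₁) = 0.29 × ln 10.3 = 0.29 × 2.3321 = 0.6763
S₂/S₁ = e^0.6763 ≈ 1.967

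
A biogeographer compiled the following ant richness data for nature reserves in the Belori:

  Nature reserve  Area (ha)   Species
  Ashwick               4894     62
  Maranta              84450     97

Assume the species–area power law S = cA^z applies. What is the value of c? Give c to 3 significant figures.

16.3

z = ln(S₂/S₁) / ln(A₂/A₁) = ln(97/62) / ln(84450/4894) = 0.4476 / 2.8481 = 0.1571
c = S₁ / A₁^z = 62 / 4894^0.1571 = 62 / 3.8 = 16.31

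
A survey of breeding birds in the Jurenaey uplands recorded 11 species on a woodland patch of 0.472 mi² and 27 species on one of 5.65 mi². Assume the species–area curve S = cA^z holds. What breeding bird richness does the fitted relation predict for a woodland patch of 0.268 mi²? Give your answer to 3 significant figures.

z = ln(27/11) / ln(5.65/0.472) = 0.8979 / 2.4824 = 0.3617
c = 11 / 0.472^0.3617 = 11 / 0.7622 = 14.43
S₃ = 14.43 × 0.268^0.3617 = 14.43 × 0.6211 ≈ 8.964

8.96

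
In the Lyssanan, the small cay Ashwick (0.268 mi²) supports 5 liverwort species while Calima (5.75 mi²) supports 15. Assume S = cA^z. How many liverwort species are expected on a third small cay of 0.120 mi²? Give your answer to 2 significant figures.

3.7

z = ln(15/5) / ln(5.75/0.268) = 1.0986 / 3.0660 = 0.3583
c = 5 / 0.268^0.3583 = 5 / 0.6239 = 8.015
S₃ = 8.015 × 0.12^0.3583 = 8.015 × 0.4678 ≈ 3.749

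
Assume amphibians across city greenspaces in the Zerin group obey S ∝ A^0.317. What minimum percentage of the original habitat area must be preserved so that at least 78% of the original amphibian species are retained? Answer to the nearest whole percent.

46%

Need (A_new/A_old)^0.317 = 0.78, so A_new/A_old = 0.78^(1/0.317) = 0.78^3.155
ln(A_new/A_old) = ln 0.78 / 0.317 = -0.2485 / 0.317 = -0.7838
A_new/A_old = e^-0.7838 ≈ 0.4567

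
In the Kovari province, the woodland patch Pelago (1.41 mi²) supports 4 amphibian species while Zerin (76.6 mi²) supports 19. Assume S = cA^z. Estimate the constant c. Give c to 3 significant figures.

3.50

z = ln(S₂/S₁) / ln(A₂/A₁) = ln(19/4) / ln(76.6/1.41) = 1.5581 / 3.9950 = 0.3900
c = S₁ / A₁^z = 4 / 1.41^0.3900 = 4 / 1.143 = 3.498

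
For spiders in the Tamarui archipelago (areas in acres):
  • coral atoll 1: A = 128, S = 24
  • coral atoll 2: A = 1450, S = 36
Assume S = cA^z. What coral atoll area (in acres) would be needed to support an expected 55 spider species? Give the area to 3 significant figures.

z = ln(36/24) / ln(1450/128) = 0.4055 / 2.4273 = 0.1670
c = 24 / 128^0.1670 = 24 / 2.249 = 10.67
A = (55/10.67)^(1/0.1670) ⇒ ln A = ln(5.154)/0.1670 = 9.8165
A = e^9.8165 ≈ 18333 acres

18300 acres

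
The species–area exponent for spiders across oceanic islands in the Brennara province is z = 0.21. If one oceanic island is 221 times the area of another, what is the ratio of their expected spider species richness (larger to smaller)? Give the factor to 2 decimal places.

S₂/S₁ = (A₂/A₁)^z = 221^0.21
ln(S₂/S₁) = 0.21 × ln 221 = 0.21 × 5.3982 = 1.1336
S₂/S₁ = e^1.1336 ≈ 3.107

3.11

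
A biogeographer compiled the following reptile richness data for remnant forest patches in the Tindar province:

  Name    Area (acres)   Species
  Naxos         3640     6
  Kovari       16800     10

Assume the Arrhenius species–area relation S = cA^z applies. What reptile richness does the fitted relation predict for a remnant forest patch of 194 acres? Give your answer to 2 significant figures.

2.3

z = ln(10/6) / ln(16800/3640) = 0.5108 / 1.5294 = 0.3340
c = 6 / 3640^0.3340 = 6 / 15.47 = 0.3879
S₃ = 0.3879 × 194^0.3340 = 0.3879 × 5.809 ≈ 2.254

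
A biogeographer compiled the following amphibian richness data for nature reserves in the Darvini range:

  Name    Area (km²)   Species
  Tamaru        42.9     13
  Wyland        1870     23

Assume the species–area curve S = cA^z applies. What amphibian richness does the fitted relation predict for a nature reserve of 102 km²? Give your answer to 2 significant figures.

z = ln(23/13) / ln(1870/42.9) = 0.5705 / 3.7748 = 0.1511
c = 13 / 42.9^0.1511 = 13 / 1.765 = 7.366
S₃ = 7.366 × 102^0.1511 = 7.366 × 2.012 ≈ 14.82

15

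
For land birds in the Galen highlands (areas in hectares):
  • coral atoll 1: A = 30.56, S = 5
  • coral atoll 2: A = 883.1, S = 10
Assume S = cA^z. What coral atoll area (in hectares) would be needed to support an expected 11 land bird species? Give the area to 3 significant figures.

1400 hectares

z = ln(10/5) / ln(883.1/30.56) = 0.6931 / 3.3637 = 0.2061
c = 5 / 30.56^0.2061 = 5 / 2.023 = 2.471
A = (11/2.471)^(1/0.2061) ⇒ ln A = ln(4.451)/0.2061 = 7.2460
A = e^7.2460 ≈ 1402 hectares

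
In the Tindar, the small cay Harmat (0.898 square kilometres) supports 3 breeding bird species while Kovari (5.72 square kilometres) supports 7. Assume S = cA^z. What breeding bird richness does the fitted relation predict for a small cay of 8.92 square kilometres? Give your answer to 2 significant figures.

8.6

z = ln(7/3) / ln(5.72/0.898) = 0.8473 / 1.8516 = 0.4576
c = 3 / 0.898^0.4576 = 3 / 0.952 = 3.151
S₃ = 3.151 × 8.92^0.4576 = 3.151 × 2.722 ≈ 8.578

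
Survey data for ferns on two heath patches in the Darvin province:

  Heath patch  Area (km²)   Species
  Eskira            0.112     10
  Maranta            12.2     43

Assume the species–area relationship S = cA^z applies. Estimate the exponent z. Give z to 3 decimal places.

Taking logs: ln S = ln c + z ln A, so z = (ln S₂ − ln S₁)/(ln A₂ − ln A₁).
z = ln(43/10) / ln(12.2/0.112) = ln(4.3) / ln(108.9) = 1.4586 / 4.6907 = 0.3110

0.311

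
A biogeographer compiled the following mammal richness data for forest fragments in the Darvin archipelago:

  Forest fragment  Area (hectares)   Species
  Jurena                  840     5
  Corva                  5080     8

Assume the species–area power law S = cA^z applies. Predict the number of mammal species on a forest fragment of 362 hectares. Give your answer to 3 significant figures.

4.01

z = ln(8/5) / ln(5080/840) = 0.4700 / 1.7997 = 0.2612
c = 5 / 840^0.2612 = 5 / 5.804 = 0.8615
S₃ = 0.8615 × 362^0.2612 = 0.8615 × 4.658 ≈ 4.013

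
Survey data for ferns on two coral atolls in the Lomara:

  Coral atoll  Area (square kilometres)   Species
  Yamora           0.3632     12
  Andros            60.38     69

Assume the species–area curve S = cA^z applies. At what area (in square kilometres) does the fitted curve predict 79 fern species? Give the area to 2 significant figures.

z = ln(69/12) / ln(60.38/0.3632) = 1.7492 / 5.1135 = 0.3421
c = 12 / 0.3632^0.3421 = 12 / 0.7072 = 16.97
A = (79/16.97)^(1/0.3421) ⇒ ln A = ln(4.656)/0.3421 = 4.4963
A = e^4.4963 ≈ 89.68 square kilometres

90 square kilometres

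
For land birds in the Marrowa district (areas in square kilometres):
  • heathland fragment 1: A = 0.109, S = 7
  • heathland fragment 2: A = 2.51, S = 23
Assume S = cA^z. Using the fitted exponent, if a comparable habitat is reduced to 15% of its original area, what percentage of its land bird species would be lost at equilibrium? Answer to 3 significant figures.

51.3%

z = ln(23/7) / ln(2.51/0.109) = 1.1896 / 3.1367 = 0.3792
S_new/S_old = (A_new/A_old)^z = 0.15^0.3792 = exp(0.3792 × -1.8971) = 0.487
Fraction lost = 1 − 0.487 = 0.513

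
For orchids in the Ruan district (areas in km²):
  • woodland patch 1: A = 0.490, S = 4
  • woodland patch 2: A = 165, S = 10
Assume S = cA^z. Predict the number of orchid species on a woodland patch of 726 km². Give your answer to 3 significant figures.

z = ln(10/4) / ln(165/0.49) = 0.9163 / 5.8193 = 0.1575
c = 4 / 0.49^0.1575 = 4 / 0.8938 = 4.475
S₃ = 4.475 × 726^0.1575 = 4.475 × 2.821 ≈ 12.63

12.6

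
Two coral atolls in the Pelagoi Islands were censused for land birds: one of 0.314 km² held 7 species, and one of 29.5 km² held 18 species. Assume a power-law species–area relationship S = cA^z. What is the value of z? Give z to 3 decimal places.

0.208

Taking logs: ln S = ln c + z ln A, so z = (ln S₂ − ln S₁)/(ln A₂ − ln A₁).
z = ln(18/7) / ln(29.5/0.314) = ln(2.571) / ln(93.95) = 0.9445 / 4.5428 = 0.2079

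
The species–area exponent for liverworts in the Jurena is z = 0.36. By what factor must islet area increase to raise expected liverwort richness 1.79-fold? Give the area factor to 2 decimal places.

(A₂/A₁)^0.36 = 1.79, so A₂/A₁ = 1.79^(1/0.36) = 1.79^2.778
ln(A₂/A₁) = ln 1.79 / 0.36 = 0.5822 / 0.36 = 1.6173
A₂/A₁ = e^1.6173 ≈ 5.039

5.04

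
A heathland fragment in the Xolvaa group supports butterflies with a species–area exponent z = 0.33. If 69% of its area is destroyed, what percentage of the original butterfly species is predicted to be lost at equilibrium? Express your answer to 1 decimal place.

32.1%

S_new/S_old = (A_new/A_old)^z = 0.31^0.33
= exp(0.33 × ln 0.31) = exp(0.33 × -1.1712) = exp(-0.3865) ≈ 0.6794
Fraction lost = 1 − 0.6794 = 0.3206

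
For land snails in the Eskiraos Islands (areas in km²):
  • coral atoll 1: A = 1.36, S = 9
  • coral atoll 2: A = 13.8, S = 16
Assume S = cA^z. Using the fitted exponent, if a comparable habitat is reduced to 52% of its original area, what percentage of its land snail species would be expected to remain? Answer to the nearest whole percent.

z = ln(16/9) / ln(13.8/1.36) = 0.5754 / 2.3172 = 0.2483
S_new/S_old = (A_new/A_old)^z = 0.52^0.2483 = exp(0.2483 × -0.6539) = 0.8501

85%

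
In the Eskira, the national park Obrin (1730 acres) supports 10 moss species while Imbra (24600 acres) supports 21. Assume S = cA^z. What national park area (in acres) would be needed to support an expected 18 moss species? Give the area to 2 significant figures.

z = ln(21/10) / ln(24600/1730) = 0.7419 / 2.6546 = 0.2795
c = 10 / 1730^0.2795 = 10 / 8.035 = 1.245
A = (18/1.245)^(1/0.2795) ⇒ ln A = ln(14.46)/0.2795 = 9.5590
A = e^9.5590 ≈ 14171 acres

14000 acres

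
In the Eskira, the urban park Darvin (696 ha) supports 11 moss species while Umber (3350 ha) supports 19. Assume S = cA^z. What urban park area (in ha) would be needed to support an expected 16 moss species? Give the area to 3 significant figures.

z = ln(19/11) / ln(3350/696) = 0.5465 / 1.5714 = 0.3478
c = 11 / 696^0.3478 = 11 / 9.743 = 1.129
A = (16/1.129)^(1/0.3478) ⇒ ln A = ln(14.17)/0.3478 = 7.6226
A = e^7.6226 ≈ 2044 ha

2040 ha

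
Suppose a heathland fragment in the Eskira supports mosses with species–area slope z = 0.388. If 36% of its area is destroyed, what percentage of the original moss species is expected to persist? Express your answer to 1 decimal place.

84.1%

S_new/S_old = (A_new/A_old)^z = 0.64^0.388
= exp(0.388 × ln 0.64) = exp(0.388 × -0.4463) = exp(-0.1732) ≈ 0.841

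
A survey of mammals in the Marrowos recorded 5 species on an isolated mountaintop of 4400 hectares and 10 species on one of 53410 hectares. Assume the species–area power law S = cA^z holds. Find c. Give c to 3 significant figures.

0.487

z = ln(S₂/S₁) / ln(A₂/A₁) = ln(10/5) / ln(53410/4400) = 0.6931 / 2.4964 = 0.2777
c = S₁ / A₁^z = 5 / 4400^0.2777 = 5 / 10.27 = 0.4868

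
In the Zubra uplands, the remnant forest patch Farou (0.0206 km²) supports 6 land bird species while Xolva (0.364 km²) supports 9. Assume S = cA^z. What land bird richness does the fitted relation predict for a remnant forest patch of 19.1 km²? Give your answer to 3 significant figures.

15.7

z = ln(9/6) / ln(0.364/0.0206) = 0.4055 / 2.8719 = 0.1412
c = 6 / 0.0206^0.1412 = 6 / 0.578 = 10.38
S₃ = 10.38 × 19.1^0.1412 = 10.38 × 1.517 ≈ 15.74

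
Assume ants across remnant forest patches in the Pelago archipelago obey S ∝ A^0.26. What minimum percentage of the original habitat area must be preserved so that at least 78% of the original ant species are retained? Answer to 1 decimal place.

38.5%

Need (A_new/A_old)^0.26 = 0.78, so A_new/A_old = 0.78^(1/0.26) = 0.78^3.846
ln(A_new/A_old) = ln 0.78 / 0.26 = -0.2485 / 0.26 = -0.9556
A_new/A_old = e^-0.9556 ≈ 0.3846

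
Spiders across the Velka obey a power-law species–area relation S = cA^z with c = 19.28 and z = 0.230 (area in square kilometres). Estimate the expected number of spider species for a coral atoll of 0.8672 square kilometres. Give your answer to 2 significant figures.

19

S = 19.28 × 0.8672^0.23
ln S = ln 19.28 + 0.23 × ln 0.8672 = 2.9591 + 0.23 × -0.1425 = 2.9263
S = e^2.9263 ≈ 18.66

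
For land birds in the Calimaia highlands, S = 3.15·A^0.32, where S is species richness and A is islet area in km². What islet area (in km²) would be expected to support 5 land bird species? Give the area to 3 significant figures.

4.24 km²

5 = 3.15 × A^0.32  ⇒  A^0.32 = 5/3.15 = 1.587
ln A = ln(1.587) / 0.32 = 0.4620 / 0.32 = 1.4439
A = e^1.4439 ≈ 4.237 km²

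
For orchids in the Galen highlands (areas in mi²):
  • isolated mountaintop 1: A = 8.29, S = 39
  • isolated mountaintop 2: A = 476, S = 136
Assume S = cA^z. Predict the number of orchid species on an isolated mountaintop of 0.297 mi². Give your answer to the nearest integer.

z = ln(136/39) / ln(476/8.29) = 1.2491 / 4.0504 = 0.3084
c = 39 / 8.29^0.3084 = 39 / 1.92 = 20.31
S₃ = 20.31 × 0.297^0.3084 = 20.31 × 0.6877 ≈ 13.97

14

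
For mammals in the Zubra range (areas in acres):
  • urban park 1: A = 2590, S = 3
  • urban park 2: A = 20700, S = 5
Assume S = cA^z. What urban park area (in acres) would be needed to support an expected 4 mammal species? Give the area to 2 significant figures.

z = ln(5/3) / ln(20700/2590) = 0.5108 / 2.0785 = 0.2458
c = 3 / 2590^0.2458 = 3 / 6.901 = 0.4347
A = (4/0.4347)^(1/0.2458) ⇒ ln A = ln(9.201)/0.2458 = 9.0300
A = e^9.0300 ≈ 8349 acres

8300 acres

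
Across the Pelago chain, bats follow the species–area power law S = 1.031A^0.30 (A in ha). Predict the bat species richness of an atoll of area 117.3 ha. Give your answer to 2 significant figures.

4.3

S = 1.031 × 117.3^0.3
ln S = ln 1.031 + 0.3 × ln 117.3 = 0.0305 + 0.3 × 4.7647 = 1.4599
S = e^1.4599 ≈ 4.306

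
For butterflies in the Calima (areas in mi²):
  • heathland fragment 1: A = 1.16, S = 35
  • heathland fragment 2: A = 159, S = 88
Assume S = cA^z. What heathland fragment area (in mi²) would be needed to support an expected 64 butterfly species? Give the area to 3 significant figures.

z = ln(88/35) / ln(159/1.16) = 0.9220 / 4.9205 = 0.1874
c = 35 / 1.16^0.1874 = 35 / 1.028 = 34.04
A = (64/34.04)^(1/0.1874) ⇒ ln A = ln(1.88)/0.1874 = 3.3694
A = e^3.3694 ≈ 29.06 mi²

29.1 mi²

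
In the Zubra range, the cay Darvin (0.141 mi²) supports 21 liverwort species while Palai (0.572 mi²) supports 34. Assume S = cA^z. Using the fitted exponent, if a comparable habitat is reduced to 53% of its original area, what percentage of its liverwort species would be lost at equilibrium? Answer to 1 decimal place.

19.6%

z = ln(34/21) / ln(0.572/0.141) = 0.4818 / 1.4004 = 0.3441
S_new/S_old = (A_new/A_old)^z = 0.53^0.3441 = exp(0.3441 × -0.6349) = 0.8038
Fraction lost = 1 − 0.8038 = 0.1962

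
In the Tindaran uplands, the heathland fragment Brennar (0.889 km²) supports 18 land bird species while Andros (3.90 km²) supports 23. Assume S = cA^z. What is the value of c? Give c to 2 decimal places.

z = ln(S₂/S₁) / ln(A₂/A₁) = ln(23/18) / ln(3.9/0.889) = 0.2451 / 1.4786 = 0.1658
c = S₁ / A₁^z = 18 / 0.889^0.1658 = 18 / 0.9807 = 18.35

18.35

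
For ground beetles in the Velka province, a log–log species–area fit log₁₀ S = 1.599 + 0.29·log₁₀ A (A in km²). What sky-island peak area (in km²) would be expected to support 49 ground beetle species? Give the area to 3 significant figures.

49 = 39.72 × A^0.29  ⇒  A^0.29 = 49/39.72 = 1.234
ln A = ln(1.234) / 0.29 = 0.2100 / 0.29 = 0.7241
A = e^0.7241 ≈ 2.063 km²

2.06 km²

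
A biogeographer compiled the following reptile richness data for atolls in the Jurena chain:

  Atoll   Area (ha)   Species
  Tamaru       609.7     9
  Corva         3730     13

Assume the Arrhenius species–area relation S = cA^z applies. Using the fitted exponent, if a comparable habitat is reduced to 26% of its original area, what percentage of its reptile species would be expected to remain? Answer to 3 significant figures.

z = ln(13/9) / ln(3730/609.7) = 0.3677 / 1.8112 = 0.2030
S_new/S_old = (A_new/A_old)^z = 0.26^0.2030 = exp(0.2030 × -1.3471) = 0.7607

76.1%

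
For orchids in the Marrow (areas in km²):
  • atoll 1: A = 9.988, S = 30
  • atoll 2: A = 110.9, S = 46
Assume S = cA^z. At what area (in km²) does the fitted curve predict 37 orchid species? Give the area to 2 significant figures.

33 km²

z = ln(46/30) / ln(110.9/9.988) = 0.4274 / 2.4072 = 0.1776
c = 30 / 9.988^0.1776 = 30 / 1.505 = 19.94
A = (37/19.94)^(1/0.1776) ⇒ ln A = ln(1.856)/0.1776 = 3.4825
A = e^3.4825 ≈ 32.54 km²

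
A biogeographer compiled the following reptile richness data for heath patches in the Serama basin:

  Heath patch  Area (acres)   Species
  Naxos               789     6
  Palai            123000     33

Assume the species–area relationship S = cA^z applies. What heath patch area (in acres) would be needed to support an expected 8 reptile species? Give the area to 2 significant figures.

z = ln(33/6) / ln(123000/789) = 1.7047 / 5.0492 = 0.3376
c = 6 / 789^0.3376 = 6 / 9.509 = 0.631
A = (8/0.631)^(1/0.3376) ⇒ ln A = ln(12.68)/0.3376 = 7.5228
A = e^7.5228 ≈ 1850 acres

1800 acres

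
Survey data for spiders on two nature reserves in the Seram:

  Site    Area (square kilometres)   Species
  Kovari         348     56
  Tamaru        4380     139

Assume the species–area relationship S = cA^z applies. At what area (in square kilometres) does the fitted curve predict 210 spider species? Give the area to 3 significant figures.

z = ln(139/56) / ln(4380/348) = 0.9091 / 2.5326 = 0.3590
c = 56 / 348^0.3590 = 56 / 8.172 = 6.852
A = (210/6.852)^(1/0.3590) ⇒ ln A = ln(30.65)/0.3590 = 9.5343
A = e^9.5343 ≈ 13826 square kilometres

13800 square kilometres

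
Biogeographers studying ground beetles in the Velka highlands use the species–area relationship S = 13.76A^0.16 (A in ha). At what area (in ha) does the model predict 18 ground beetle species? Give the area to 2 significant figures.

18 = 13.76 × A^0.16  ⇒  A^0.16 = 18/13.76 = 1.308
ln A = ln(1.308) / 0.16 = 0.2686 / 0.16 = 1.6788
A = e^1.6788 ≈ 5.359 ha

5.4 ha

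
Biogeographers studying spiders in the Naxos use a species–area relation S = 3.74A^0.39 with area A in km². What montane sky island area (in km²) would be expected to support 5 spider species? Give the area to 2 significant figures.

2.1 km²

5 = 3.74 × A^0.39  ⇒  A^0.39 = 5/3.74 = 1.337
ln A = ln(1.337) / 0.39 = 0.2904 / 0.39 = 0.7445
A = e^0.7445 ≈ 2.105 km²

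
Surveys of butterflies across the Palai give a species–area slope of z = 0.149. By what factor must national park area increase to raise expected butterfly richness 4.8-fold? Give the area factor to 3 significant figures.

37300

(A₂/A₁)^0.149 = 4.8, so A₂/A₁ = 4.8^(1/0.149) = 4.8^6.711
ln(A₂/A₁) = ln 4.8 / 0.149 = 1.5686 / 0.149 = 10.5276
A₂/A₁ = e^10.5276 ≈ 37333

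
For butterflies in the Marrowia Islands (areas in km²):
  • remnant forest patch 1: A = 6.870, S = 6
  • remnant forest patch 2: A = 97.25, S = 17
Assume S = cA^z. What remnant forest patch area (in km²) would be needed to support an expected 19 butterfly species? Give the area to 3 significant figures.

129 km²

z = ln(17/6) / ln(97.25/6.87) = 1.0415 / 2.6501 = 0.3930
c = 6 / 6.87^0.3930 = 6 / 2.133 = 2.813
A = (19/2.813)^(1/0.3930) ⇒ ln A = ln(6.753)/0.3930 = 4.8603
A = e^4.8603 ≈ 129.1 km²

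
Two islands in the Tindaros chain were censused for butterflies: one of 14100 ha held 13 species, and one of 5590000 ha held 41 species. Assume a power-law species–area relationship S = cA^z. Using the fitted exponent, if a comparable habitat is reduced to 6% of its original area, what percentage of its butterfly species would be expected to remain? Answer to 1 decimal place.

z = ln(41/13) / ln(5590000/14100) = 1.1486 / 5.9826 = 0.1920
S_new/S_old = (A_new/A_old)^z = 0.06^0.1920 = exp(0.1920 × -2.8134) = 0.5827

58.3%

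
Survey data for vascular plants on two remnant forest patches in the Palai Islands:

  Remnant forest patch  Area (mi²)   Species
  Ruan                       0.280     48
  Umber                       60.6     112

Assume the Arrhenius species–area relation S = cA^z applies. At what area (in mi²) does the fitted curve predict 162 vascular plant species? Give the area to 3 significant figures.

631 mi²

z = ln(112/48) / ln(60.6/0.28) = 0.8473 / 5.3773 = 0.1576
c = 48 / 0.28^0.1576 = 48 / 0.8183 = 58.66
A = (162/58.66)^(1/0.1576) ⇒ ln A = ln(2.762)/0.1576 = 6.4467
A = e^6.4467 ≈ 630.6 mi²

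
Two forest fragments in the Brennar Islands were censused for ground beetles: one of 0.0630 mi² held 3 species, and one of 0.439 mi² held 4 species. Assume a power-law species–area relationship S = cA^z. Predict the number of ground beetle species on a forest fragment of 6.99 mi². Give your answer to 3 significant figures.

z = ln(4/3) / ln(0.439/0.063) = 0.2877 / 1.9414 = 0.1482
c = 3 / 0.063^0.1482 = 3 / 0.6639 = 4.519
S₃ = 4.519 × 6.99^0.1482 = 4.519 × 1.334 ≈ 6.028

6.03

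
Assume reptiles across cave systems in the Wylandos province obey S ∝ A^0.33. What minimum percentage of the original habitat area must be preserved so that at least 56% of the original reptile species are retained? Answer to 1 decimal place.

Need (A_new/A_old)^0.33 = 0.56, so A_new/A_old = 0.56^(1/0.33) = 0.56^3.03
ln(A_new/A_old) = ln 0.56 / 0.33 = -0.5798 / 0.33 = -1.7570
A_new/A_old = e^-1.7570 ≈ 0.1726

17.3%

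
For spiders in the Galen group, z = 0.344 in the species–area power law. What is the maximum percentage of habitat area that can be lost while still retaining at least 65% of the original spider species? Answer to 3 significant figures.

Need (A_new/A_old)^0.344 = 0.65, so A_new/A_old = 0.65^(1/0.344) = 0.65^2.907
ln(A_new/A_old) = ln 0.65 / 0.344 = -0.4308 / 0.344 = -1.2523
A_new/A_old = e^-1.2523 ≈ 0.2859
Fraction that can be lost = 1 − 0.2859 = 0.7141

71.4%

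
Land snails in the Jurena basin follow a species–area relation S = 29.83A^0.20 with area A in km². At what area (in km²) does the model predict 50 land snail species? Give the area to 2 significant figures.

13 km²

50 = 29.83 × A^0.2  ⇒  A^0.2 = 50/29.83 = 1.676
ln A = ln(1.676) / 0.2 = 0.5165 / 0.2 = 2.5825
A = e^2.5825 ≈ 13.23 km²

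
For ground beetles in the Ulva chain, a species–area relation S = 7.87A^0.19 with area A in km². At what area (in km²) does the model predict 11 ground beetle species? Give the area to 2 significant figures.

5.8 km²

11 = 7.87 × A^0.19  ⇒  A^0.19 = 11/7.87 = 1.398
ln A = ln(1.398) / 0.19 = 0.3348 / 0.19 = 1.7623
A = e^1.7623 ≈ 5.826 km²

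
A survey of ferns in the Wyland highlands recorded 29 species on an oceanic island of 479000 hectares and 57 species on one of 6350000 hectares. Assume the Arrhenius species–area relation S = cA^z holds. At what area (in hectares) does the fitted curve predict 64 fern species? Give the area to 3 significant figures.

9890000 hectares

z = ln(57/29) / ln(6350000/479000) = 0.6758 / 2.5845 = 0.2615
c = 29 / 479000^0.2615 = 29 / 30.56 = 0.9488
A = (64/0.9488)^(1/0.2615) ⇒ ln A = ln(67.45)/0.2615 = 16.1070
A = e^16.1070 ≈ 9889443 hectares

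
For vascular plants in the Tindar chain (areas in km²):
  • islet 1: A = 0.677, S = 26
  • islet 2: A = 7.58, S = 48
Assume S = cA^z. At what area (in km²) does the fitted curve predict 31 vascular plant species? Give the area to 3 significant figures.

z = ln(48/26) / ln(7.58/0.677) = 0.6131 / 2.4156 = 0.2538
c = 26 / 0.677^0.2538 = 26 / 0.9057 = 28.71
A = (31/28.71)^(1/0.2538) ⇒ ln A = ln(1.08)/0.2538 = 0.3029
A = e^0.3029 ≈ 1.354 km²

1.35 km²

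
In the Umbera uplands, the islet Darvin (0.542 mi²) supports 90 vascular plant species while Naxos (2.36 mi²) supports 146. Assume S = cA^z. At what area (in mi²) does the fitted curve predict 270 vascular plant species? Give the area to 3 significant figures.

z = ln(146/90) / ln(2.36/0.542) = 0.4838 / 1.4712 = 0.3289
c = 90 / 0.542^0.3289 = 90 / 0.8176 = 110.1
A = (270/110.1)^(1/0.3289) ⇒ ln A = ln(2.453)/0.3289 = 2.7282
A = e^2.7282 ≈ 15.31 mi²

15.3 mi²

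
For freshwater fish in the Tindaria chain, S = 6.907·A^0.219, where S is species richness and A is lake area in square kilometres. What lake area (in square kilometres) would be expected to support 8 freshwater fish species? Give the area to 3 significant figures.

8 = 6.907 × A^0.219  ⇒  A^0.219 = 8/6.907 = 1.158
ln A = ln(1.158) / 0.219 = 0.1469 / 0.219 = 0.6708
A = e^0.6708 ≈ 1.956 square kilometres

1.96 square kilometres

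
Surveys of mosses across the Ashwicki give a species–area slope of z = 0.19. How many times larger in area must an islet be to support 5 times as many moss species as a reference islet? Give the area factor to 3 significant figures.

4770

(A₂/A₁)^0.19 = 5, so A₂/A₁ = 5^(1/0.19) = 5^5.263
ln(A₂/A₁) = ln 5 / 0.19 = 1.6094 / 0.19 = 8.4707
A₂/A₁ = e^8.4707 ≈ 4773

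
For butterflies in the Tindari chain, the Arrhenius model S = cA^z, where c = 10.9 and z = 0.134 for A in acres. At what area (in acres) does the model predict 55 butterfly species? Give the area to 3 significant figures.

176000 acres

55 = 10.9 × A^0.134  ⇒  A^0.134 = 55/10.9 = 5.046
ln A = ln(5.046) / 0.134 = 1.6186 / 0.134 = 12.0789
A = e^12.0789 ≈ 176113 acres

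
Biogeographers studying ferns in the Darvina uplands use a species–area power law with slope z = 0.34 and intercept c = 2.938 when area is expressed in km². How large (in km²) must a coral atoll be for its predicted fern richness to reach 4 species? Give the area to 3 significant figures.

4 = 2.938 × A^0.34  ⇒  A^0.34 = 4/2.938 = 1.361
ln A = ln(1.361) / 0.34 = 0.3086 / 0.34 = 0.9075
A = e^0.9075 ≈ 2.478 km²

2.48 km²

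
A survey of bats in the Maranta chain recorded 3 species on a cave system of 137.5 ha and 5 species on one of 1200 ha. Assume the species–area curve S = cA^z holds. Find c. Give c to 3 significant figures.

0.940

z = ln(S₂/S₁) / ln(A₂/A₁) = ln(5/3) / ln(1200/137.5) = 0.5108 / 2.1665 = 0.2358
c = S₁ / A₁^z = 3 / 137.5^0.2358 = 3 / 3.193 = 0.9396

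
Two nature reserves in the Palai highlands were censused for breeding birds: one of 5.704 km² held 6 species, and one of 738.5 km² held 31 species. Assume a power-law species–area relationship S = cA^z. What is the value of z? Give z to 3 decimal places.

Taking logs: ln S = ln c + z ln A, so z = (ln S₂ − ln S₁)/(ln A₂ − ln A₁).
z = ln(31/6) / ln(738.5/5.704) = ln(5.167) / ln(129.5) = 1.6422 / 4.8635 = 0.3377

0.338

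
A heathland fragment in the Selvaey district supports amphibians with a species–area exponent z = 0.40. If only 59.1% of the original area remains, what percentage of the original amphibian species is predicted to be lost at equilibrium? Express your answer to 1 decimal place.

19.0%

S_new/S_old = (A_new/A_old)^z = 0.591^0.4
= exp(0.4 × ln 0.591) = exp(0.4 × -0.5259) = exp(-0.2104) ≈ 0.8103
Fraction lost = 1 − 0.8103 = 0.1897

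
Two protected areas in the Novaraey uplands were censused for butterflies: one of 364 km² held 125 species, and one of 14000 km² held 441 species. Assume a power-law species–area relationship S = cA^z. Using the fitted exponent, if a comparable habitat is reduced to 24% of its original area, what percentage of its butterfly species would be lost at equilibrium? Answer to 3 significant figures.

z = ln(441/125) / ln(14000/364) = 1.2607 / 3.6497 = 0.3454
S_new/S_old = (A_new/A_old)^z = 0.24^0.3454 = exp(0.3454 × -1.4271) = 0.6108
Fraction lost = 1 − 0.6108 = 0.3892

38.9%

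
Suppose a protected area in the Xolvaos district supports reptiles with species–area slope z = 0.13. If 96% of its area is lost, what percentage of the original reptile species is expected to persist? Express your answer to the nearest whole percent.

66%

S_new/S_old = (A_new/A_old)^z = 0.04^0.13
= exp(0.13 × ln 0.04) = exp(0.13 × -3.2189) = exp(-0.4185) ≈ 0.6581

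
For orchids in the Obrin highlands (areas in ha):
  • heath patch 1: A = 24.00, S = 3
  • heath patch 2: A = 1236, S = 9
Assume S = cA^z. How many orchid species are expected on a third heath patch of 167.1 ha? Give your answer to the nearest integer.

z = ln(9/3) / ln(1236/24) = 1.0986 / 3.9416 = 0.2787
c = 3 / 24^0.2787 = 3 / 2.425 = 1.237
S₃ = 1.237 × 167.1^0.2787 = 1.237 × 4.165 ≈ 5.153

5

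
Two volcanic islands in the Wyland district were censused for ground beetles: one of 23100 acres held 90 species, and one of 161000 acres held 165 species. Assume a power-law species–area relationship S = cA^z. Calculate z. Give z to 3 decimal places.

Taking logs: ln S = ln c + z ln A, so z = (ln S₂ − ln S₁)/(ln A₂ − ln A₁).
z = ln(165/90) / ln(161000/23100) = ln(1.833) / ln(6.97) = 0.6061 / 1.9416 = 0.3122

0.312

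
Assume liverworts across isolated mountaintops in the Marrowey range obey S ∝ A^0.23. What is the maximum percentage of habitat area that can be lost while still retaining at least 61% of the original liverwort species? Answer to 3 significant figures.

Need (A_new/A_old)^0.23 = 0.61, so A_new/A_old = 0.61^(1/0.23) = 0.61^4.348
ln(A_new/A_old) = ln 0.61 / 0.23 = -0.4943 / 0.23 = -2.1491
A_new/A_old = e^-2.1491 ≈ 0.1166
Fraction that can be lost = 1 − 0.1166 = 0.8834

88.3%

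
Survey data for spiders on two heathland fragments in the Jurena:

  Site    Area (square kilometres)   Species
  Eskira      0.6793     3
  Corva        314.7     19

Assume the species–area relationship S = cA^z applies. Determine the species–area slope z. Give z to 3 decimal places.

Taking logs: ln S = ln c + z ln A, so z = (ln S₂ − ln S₁)/(ln A₂ − ln A₁).
z = ln(19/3) / ln(314.7/0.6793) = ln(6.333) / ln(463.3) = 1.8458 / 6.1383 = 0.3007

0.301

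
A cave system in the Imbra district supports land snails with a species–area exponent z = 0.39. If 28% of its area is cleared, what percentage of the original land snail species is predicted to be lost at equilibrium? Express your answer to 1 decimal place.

12.0%

S_new/S_old = (A_new/A_old)^z = 0.72^0.39
= exp(0.39 × ln 0.72) = exp(0.39 × -0.3285) = exp(-0.1281) ≈ 0.8798
Fraction lost = 1 − 0.8798 = 0.1202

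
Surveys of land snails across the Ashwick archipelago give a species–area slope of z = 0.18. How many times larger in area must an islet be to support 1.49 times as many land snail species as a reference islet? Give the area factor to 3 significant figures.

9.17

(A₂/A₁)^0.18 = 1.49, so A₂/A₁ = 1.49^(1/0.18) = 1.49^5.556
ln(A₂/A₁) = ln 1.49 / 0.18 = 0.3988 / 0.18 = 2.2154
A₂/A₁ = e^2.2154 ≈ 9.165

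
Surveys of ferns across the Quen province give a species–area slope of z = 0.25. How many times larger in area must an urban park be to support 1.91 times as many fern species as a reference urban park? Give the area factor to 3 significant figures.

(A₂/A₁)^0.25 = 1.91, so A₂/A₁ = 1.91^(1/0.25) = 1.91^4
ln(A₂/A₁) = ln 1.91 / 0.25 = 0.6471 / 0.25 = 2.5884
A₂/A₁ = e^2.5884 ≈ 13.31

13.3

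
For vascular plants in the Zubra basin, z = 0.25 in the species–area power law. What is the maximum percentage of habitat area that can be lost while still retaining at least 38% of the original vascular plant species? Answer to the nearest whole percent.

Need (A_new/A_old)^0.25 = 0.38, so A_new/A_old = 0.38^(1/0.25) = 0.38^4
ln(A_new/A_old) = ln 0.38 / 0.25 = -0.9676 / 0.25 = -3.8703
A_new/A_old = e^-3.8703 ≈ 0.02085
Fraction that can be lost = 1 − 0.02085 = 0.9791

98%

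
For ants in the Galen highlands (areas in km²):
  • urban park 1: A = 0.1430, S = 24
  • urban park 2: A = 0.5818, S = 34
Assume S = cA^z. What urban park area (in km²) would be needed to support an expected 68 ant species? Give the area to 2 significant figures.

z = ln(34/24) / ln(0.5818/0.143) = 0.3483 / 1.4033 = 0.2482
c = 24 / 0.143^0.2482 = 24 / 0.6171 = 38.89
A = (68/38.89)^(1/0.2482) ⇒ ln A = ln(1.748)/0.2482 = 2.2510
A = e^2.2510 ≈ 9.497 km²

9.5 km²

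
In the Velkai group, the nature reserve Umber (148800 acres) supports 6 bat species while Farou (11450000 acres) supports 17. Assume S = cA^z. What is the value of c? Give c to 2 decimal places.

0.34

z = ln(S₂/S₁) / ln(A₂/A₁) = ln(17/6) / ln(11450000/148800) = 1.0415 / 4.3431 = 0.2398
c = S₁ / A₁^z = 6 / 148800^0.2398 = 6 / 17.39 = 0.345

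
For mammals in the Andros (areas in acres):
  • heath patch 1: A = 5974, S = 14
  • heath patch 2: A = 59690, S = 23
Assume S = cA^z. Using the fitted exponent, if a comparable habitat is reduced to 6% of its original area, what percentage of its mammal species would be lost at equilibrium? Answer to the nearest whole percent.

z = ln(23/14) / ln(59690/5974) = 0.4964 / 2.3017 = 0.2157
S_new/S_old = (A_new/A_old)^z = 0.06^0.2157 = exp(0.2157 × -2.8134) = 0.5451
Fraction lost = 1 − 0.5451 = 0.4549

45%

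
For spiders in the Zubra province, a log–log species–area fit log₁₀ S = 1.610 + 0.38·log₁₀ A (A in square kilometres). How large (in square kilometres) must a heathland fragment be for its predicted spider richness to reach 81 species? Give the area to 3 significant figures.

6.10 square kilometres

81 = 40.74 × A^0.38  ⇒  A^0.38 = 81/40.74 = 1.988
ln A = ln(1.988) / 0.38 = 0.6873 / 0.38 = 1.8087
A = e^1.8087 ≈ 6.102 square kilometres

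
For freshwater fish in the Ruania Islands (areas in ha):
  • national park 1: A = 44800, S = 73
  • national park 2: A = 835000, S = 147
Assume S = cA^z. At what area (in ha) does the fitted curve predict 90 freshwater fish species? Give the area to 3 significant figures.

z = ln(147/73) / ln(835000/44800) = 0.7000 / 2.9252 = 0.2393
c = 73 / 44800^0.2393 = 73 / 12.97 = 5.628
A = (90/5.628)^(1/0.2393) ⇒ ln A = ln(15.99)/0.2393 = 11.5848
A = e^11.5848 ≈ 107457 ha

107000 ha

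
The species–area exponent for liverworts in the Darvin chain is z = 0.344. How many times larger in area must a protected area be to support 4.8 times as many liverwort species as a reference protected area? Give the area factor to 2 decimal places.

(A₂/A₁)^0.344 = 4.8, so A₂/A₁ = 4.8^(1/0.344) = 4.8^2.907
ln(A₂/A₁) = ln 4.8 / 0.344 = 1.5686 / 0.344 = 4.5599
A₂/A₁ = e^4.5599 ≈ 95.58

95.58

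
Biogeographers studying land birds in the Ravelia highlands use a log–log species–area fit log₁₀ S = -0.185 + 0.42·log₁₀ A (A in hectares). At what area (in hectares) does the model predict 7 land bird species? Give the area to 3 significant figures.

284 hectares

7 = 0.6531 × A^0.42  ⇒  A^0.42 = 7/0.6531 = 10.72
ln A = ln(10.72) / 0.42 = 2.3719 / 0.42 = 5.6474
A = e^5.6474 ≈ 283.5 hectares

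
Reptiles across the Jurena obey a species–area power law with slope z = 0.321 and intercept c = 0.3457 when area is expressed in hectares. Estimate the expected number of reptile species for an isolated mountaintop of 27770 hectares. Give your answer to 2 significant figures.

S = 0.3457 × 27770^0.321
ln S = ln 0.3457 + 0.321 × ln 27770 = -1.0622 + 0.321 × 10.2317 = 2.2222
S = e^2.2222 ≈ 9.228

9.2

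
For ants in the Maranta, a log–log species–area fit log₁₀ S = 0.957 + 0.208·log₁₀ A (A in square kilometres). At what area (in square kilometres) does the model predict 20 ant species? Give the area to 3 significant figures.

20 = 9.057 × A^0.208  ⇒  A^0.208 = 20/9.057 = 2.208
ln A = ln(2.208) / 0.208 = 0.7922 / 0.208 = 3.8085
A = e^3.8085 ≈ 45.08 square kilometres

45.1 square kilometres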